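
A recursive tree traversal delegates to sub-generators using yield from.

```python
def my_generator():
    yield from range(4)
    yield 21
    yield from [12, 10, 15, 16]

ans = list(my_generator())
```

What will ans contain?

Step 1: Trace yields in order:
  yield 0
  yield 1
  yield 2
  yield 3
  yield 21
  yield 12
  yield 10
  yield 15
  yield 16
Therefore ans = [0, 1, 2, 3, 21, 12, 10, 15, 16].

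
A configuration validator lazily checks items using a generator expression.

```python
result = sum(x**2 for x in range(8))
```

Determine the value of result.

Step 1: Compute x**2 for each x in range(8):
  x=0: 0**2 = 0
  x=1: 1**2 = 1
  x=2: 2**2 = 4
  x=3: 3**2 = 9
  x=4: 4**2 = 16
  x=5: 5**2 = 25
  x=6: 6**2 = 36
  x=7: 7**2 = 49
Step 2: sum = 0 + 1 + 4 + 9 + 16 + 25 + 36 + 49 = 140.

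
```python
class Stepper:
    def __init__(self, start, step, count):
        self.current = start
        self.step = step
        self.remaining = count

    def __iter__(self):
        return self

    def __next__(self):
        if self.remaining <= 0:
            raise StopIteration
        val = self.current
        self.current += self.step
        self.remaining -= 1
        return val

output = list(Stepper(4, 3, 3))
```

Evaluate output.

Step 1: Stepper starts at 4, increments by 3, for 3 steps:
  Yield 4, then current += 3
  Yield 7, then current += 3
  Yield 10, then current += 3
Therefore output = [4, 7, 10].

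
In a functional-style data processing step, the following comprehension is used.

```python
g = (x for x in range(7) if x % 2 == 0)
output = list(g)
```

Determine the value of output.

Step 1: Filter range(7) keeping only even values:
  x=0: even, included
  x=1: odd, excluded
  x=2: even, included
  x=3: odd, excluded
  x=4: even, included
  x=5: odd, excluded
  x=6: even, included
Therefore output = [0, 2, 4, 6].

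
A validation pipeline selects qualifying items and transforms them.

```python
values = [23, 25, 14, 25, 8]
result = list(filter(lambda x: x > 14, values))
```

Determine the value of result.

Step 1: Filter elements > 14:
  23: kept
  25: kept
  14: removed
  25: kept
  8: removed
Therefore result = [23, 25, 25].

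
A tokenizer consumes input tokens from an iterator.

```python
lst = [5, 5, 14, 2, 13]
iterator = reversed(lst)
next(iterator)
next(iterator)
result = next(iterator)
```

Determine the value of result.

Step 1: reversed([5, 5, 14, 2, 13]) gives iterator: [13, 2, 14, 5, 5].
Step 2: First next() = 13, second next() = 2.
Step 3: Third next() = 14.
Therefore result = 14.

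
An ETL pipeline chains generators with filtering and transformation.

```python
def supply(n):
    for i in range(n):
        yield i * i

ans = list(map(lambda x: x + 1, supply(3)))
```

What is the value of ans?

Step 1: supply(3) yields squares: [0, 1, 4].
Step 2: map adds 1 to each: [1, 2, 5].
Therefore ans = [1, 2, 5].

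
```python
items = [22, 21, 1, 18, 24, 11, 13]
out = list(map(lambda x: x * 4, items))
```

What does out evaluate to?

Step 1: Apply lambda x: x * 4 to each element:
  22 -> 88
  21 -> 84
  1 -> 4
  18 -> 72
  24 -> 96
  11 -> 44
  13 -> 52
Therefore out = [88, 84, 4, 72, 96, 44, 52].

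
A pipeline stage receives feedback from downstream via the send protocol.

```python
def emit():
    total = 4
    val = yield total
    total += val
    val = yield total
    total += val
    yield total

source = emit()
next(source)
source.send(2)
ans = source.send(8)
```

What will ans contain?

Step 1: next() -> yield total=4.
Step 2: send(2) -> val=2, total = 4+2 = 6, yield 6.
Step 3: send(8) -> val=8, total = 6+8 = 14, yield 14.
Therefore ans = 14.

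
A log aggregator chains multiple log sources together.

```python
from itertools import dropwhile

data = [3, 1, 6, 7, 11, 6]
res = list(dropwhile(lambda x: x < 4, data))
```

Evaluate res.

Step 1: dropwhile drops elements while < 4:
  3 < 4: dropped
  1 < 4: dropped
  6: kept (dropping stopped)
Step 2: Remaining elements kept regardless of condition.
Therefore res = [6, 7, 11, 6].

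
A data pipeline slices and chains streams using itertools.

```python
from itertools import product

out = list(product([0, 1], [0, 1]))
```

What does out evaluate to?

Step 1: product([0, 1], [0, 1]) gives all pairs:
  (0, 0)
  (0, 1)
  (1, 0)
  (1, 1)
Therefore out = [(0, 0), (0, 1), (1, 0), (1, 1)].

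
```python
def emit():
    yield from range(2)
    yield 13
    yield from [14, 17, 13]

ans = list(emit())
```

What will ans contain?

Step 1: Trace yields in order:
  yield 0
  yield 1
  yield 13
  yield 14
  yield 17
  yield 13
Therefore ans = [0, 1, 13, 14, 17, 13].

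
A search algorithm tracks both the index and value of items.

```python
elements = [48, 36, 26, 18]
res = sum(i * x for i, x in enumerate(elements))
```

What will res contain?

Step 1: Compute i * x for each (i, x) in enumerate([48, 36, 26, 18]):
  i=0, x=48: 0*48 = 0
  i=1, x=36: 1*36 = 36
  i=2, x=26: 2*26 = 52
  i=3, x=18: 3*18 = 54
Step 2: sum = 0 + 36 + 52 + 54 = 142.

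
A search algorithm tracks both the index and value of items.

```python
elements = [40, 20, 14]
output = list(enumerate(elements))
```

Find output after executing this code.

Step 1: enumerate pairs each element with its index:
  (0, 40)
  (1, 20)
  (2, 14)
Therefore output = [(0, 40), (1, 20), (2, 14)].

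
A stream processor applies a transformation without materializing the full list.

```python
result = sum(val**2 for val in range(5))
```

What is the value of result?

Step 1: Compute val**2 for each val in range(5):
  val=0: 0**2 = 0
  val=1: 1**2 = 1
  val=2: 2**2 = 4
  val=3: 3**2 = 9
  val=4: 4**2 = 16
Step 2: sum = 0 + 1 + 4 + 9 + 16 = 30.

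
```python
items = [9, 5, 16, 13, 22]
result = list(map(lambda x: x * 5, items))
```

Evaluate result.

Step 1: Apply lambda x: x * 5 to each element:
  9 -> 45
  5 -> 25
  16 -> 80
  13 -> 65
  22 -> 110
Therefore result = [45, 25, 80, 65, 110].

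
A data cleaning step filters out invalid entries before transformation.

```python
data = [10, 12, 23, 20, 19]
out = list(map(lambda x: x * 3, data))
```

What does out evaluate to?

Step 1: Apply lambda x: x * 3 to each element:
  10 -> 30
  12 -> 36
  23 -> 69
  20 -> 60
  19 -> 57
Therefore out = [30, 36, 69, 60, 57].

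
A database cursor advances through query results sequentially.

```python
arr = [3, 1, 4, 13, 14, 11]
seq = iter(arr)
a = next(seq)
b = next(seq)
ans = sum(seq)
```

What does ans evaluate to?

Step 1: Create iterator over [3, 1, 4, 13, 14, 11].
Step 2: a = next() = 3, b = next() = 1.
Step 3: sum() of remaining [4, 13, 14, 11] = 42.
Therefore ans = 42.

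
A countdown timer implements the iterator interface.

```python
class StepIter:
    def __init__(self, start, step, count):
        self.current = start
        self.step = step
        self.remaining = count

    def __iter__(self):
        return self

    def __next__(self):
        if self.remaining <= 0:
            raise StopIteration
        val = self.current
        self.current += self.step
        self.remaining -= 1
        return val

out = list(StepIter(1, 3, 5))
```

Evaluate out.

Step 1: StepIter starts at 1, increments by 3, for 5 steps:
  Yield 1, then current += 3
  Yield 4, then current += 3
  Yield 7, then current += 3
  Yield 10, then current += 3
  Yield 13, then current += 3
Therefore out = [1, 4, 7, 10, 13].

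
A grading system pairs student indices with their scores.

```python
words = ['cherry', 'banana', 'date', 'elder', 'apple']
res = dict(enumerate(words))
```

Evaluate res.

Step 1: enumerate pairs indices with words:
  0 -> 'cherry'
  1 -> 'banana'
  2 -> 'date'
  3 -> 'elder'
  4 -> 'apple'
Therefore res = {0: 'cherry', 1: 'banana', 2: 'date', 3: 'elder', 4: 'apple'}.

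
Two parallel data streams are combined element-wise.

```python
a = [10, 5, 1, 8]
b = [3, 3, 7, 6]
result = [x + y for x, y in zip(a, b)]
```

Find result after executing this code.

Step 1: Add corresponding elements:
  10 + 3 = 13
  5 + 3 = 8
  1 + 7 = 8
  8 + 6 = 14
Therefore result = [13, 8, 8, 14].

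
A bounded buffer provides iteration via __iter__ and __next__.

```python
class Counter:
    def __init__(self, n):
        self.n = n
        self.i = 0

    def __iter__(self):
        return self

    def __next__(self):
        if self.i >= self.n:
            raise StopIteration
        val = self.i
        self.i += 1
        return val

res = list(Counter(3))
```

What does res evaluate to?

Step 1: Counter(3) creates an iterator counting 0 to 2.
Step 2: list() consumes all values: [0, 1, 2].
Therefore res = [0, 1, 2].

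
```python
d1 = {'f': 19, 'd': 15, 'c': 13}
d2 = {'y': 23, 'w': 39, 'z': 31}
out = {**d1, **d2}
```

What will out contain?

Step 1: Merge d1 and d2 (d2 values override on key conflicts).
Step 2: d1 has keys ['f', 'd', 'c'], d2 has keys ['y', 'w', 'z'].
Therefore out = {'f': 19, 'd': 15, 'c': 13, 'y': 23, 'w': 39, 'z': 31}.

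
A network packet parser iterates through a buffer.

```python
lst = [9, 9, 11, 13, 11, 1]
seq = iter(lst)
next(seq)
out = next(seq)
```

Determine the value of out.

Step 1: Create iterator over [9, 9, 11, 13, 11, 1].
Step 2: next() consumes 9.
Step 3: next() returns 9.
Therefore out = 9.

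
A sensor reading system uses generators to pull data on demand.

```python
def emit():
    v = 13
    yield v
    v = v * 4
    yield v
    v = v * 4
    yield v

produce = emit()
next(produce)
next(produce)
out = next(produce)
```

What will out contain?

Step 1: Trace through generator execution:
  Yield 1: v starts at 13, yield 13
  Yield 2: v = 13 * 4 = 52, yield 52
  Yield 3: v = 52 * 4 = 208, yield 208
Step 2: First next() gets 13, second next() gets the second value, third next() yields 208.
Therefore out = 208.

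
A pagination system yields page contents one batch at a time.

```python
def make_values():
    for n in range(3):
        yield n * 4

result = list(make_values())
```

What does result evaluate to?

Step 1: For each n in range(3), yield n * 4:
  n=0: yield 0 * 4 = 0
  n=1: yield 1 * 4 = 4
  n=2: yield 2 * 4 = 8
Therefore result = [0, 4, 8].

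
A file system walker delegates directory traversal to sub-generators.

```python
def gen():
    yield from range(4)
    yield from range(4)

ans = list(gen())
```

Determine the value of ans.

Step 1: Trace yields in order:
  yield 0
  yield 1
  yield 2
  yield 3
  yield 0
  yield 1
  yield 2
  yield 3
Therefore ans = [0, 1, 2, 3, 0, 1, 2, 3].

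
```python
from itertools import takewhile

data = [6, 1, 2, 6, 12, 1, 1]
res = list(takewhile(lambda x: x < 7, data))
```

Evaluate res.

Step 1: takewhile stops at first element >= 7:
  6 < 7: take
  1 < 7: take
  2 < 7: take
  6 < 7: take
  12 >= 7: stop
Therefore res = [6, 1, 2, 6].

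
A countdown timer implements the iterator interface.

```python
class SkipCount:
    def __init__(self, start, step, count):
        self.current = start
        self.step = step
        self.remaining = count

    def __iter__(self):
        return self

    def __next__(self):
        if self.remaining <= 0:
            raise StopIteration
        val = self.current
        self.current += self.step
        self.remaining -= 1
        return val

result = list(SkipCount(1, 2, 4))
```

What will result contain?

Step 1: SkipCount starts at 1, increments by 2, for 4 steps:
  Yield 1, then current += 2
  Yield 3, then current += 2
  Yield 5, then current += 2
  Yield 7, then current += 2
Therefore result = [1, 3, 5, 7].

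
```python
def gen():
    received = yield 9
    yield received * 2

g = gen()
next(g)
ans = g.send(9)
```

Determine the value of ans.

Step 1: next(g) advances to first yield, producing 9.
Step 2: send(9) resumes, received = 9.
Step 3: yield received * 2 = 9 * 2 = 18.
Therefore ans = 18.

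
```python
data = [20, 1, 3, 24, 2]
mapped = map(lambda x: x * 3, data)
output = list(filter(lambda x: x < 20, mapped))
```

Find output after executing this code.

Step 1: Map x * 3:
  20 -> 60
  1 -> 3
  3 -> 9
  24 -> 72
  2 -> 6
Step 2: Filter for < 20:
  60: removed
  3: kept
  9: kept
  72: removed
  6: kept
Therefore output = [3, 9, 6].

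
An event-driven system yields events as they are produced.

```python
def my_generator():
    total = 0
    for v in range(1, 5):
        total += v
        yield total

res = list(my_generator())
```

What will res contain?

Step 1: Generator accumulates running sum:
  v=1: total = 1, yield 1
  v=2: total = 3, yield 3
  v=3: total = 6, yield 6
  v=4: total = 10, yield 10
Therefore res = [1, 3, 6, 10].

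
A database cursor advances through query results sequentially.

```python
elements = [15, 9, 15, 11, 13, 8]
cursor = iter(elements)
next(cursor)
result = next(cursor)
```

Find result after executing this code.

Step 1: Create iterator over [15, 9, 15, 11, 13, 8].
Step 2: next() consumes 15.
Step 3: next() returns 9.
Therefore result = 9.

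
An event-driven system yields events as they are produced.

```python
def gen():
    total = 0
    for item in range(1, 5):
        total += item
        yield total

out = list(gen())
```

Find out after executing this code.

Step 1: Generator accumulates running sum:
  item=1: total = 1, yield 1
  item=2: total = 3, yield 3
  item=3: total = 6, yield 6
  item=4: total = 10, yield 10
Therefore out = [1, 3, 6, 10].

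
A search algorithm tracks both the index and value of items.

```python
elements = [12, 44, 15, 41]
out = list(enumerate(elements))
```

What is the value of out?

Step 1: enumerate pairs each element with its index:
  (0, 12)
  (1, 44)
  (2, 15)
  (3, 41)
Therefore out = [(0, 12), (1, 44), (2, 15), (3, 41)].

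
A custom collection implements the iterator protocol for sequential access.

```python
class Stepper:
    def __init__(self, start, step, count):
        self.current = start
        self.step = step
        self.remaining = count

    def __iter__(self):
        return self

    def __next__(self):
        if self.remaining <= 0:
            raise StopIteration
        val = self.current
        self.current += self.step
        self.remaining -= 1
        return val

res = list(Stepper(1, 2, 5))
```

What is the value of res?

Step 1: Stepper starts at 1, increments by 2, for 5 steps:
  Yield 1, then current += 2
  Yield 3, then current += 2
  Yield 5, then current += 2
  Yield 7, then current += 2
  Yield 9, then current += 2
Therefore res = [1, 3, 5, 7, 9].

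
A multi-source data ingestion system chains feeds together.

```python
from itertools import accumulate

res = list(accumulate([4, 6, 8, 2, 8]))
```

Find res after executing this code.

Step 1: accumulate computes running sums:
  + 4 = 4
  + 6 = 10
  + 8 = 18
  + 2 = 20
  + 8 = 28
Therefore res = [4, 10, 18, 20, 28].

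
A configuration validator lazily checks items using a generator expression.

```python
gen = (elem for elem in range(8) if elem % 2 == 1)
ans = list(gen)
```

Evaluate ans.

Step 1: Filter range(8) keeping only odd values:
  elem=0: even, excluded
  elem=1: odd, included
  elem=2: even, excluded
  elem=3: odd, included
  elem=4: even, excluded
  elem=5: odd, included
  elem=6: even, excluded
  elem=7: odd, included
Therefore ans = [1, 3, 5, 7].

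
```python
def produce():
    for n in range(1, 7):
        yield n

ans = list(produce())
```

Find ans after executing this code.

Step 1: The generator yields each value from range(1, 7).
Step 2: list() consumes all yields: [1, 2, 3, 4, 5, 6].
Therefore ans = [1, 2, 3, 4, 5, 6].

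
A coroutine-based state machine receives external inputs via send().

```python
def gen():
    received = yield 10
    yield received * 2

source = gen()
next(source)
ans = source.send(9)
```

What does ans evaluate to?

Step 1: next(source) advances to first yield, producing 10.
Step 2: send(9) resumes, received = 9.
Step 3: yield received * 2 = 9 * 2 = 18.
Therefore ans = 18.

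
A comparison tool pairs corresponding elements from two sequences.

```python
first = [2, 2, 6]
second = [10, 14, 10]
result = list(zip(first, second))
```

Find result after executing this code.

Step 1: zip pairs elements at same index:
  Index 0: (2, 10)
  Index 1: (2, 14)
  Index 2: (6, 10)
Therefore result = [(2, 10), (2, 14), (6, 10)].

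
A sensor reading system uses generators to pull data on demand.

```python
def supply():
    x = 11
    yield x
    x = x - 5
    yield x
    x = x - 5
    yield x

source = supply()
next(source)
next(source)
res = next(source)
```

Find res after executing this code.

Step 1: Trace through generator execution:
  Yield 1: x starts at 11, yield 11
  Yield 2: x = 11 - 5 = 6, yield 6
  Yield 3: x = 6 - 5 = 1, yield 1
Step 2: First next() gets 11, second next() gets the second value, third next() yields 1.
Therefore res = 1.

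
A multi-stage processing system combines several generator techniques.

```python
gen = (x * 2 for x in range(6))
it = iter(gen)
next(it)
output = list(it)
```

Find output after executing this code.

Step 1: Generator produces [0, 2, 4, 6, 8, 10].
Step 2: next(it) consumes first element (0).
Step 3: list(it) collects remaining: [2, 4, 6, 8, 10].
Therefore output = [2, 4, 6, 8, 10].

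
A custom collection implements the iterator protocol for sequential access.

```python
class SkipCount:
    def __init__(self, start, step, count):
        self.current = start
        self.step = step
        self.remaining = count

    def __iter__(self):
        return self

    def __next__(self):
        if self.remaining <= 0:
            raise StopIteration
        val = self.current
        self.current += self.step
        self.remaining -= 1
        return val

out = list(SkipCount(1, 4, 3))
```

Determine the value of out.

Step 1: SkipCount starts at 1, increments by 4, for 3 steps:
  Yield 1, then current += 4
  Yield 5, then current += 4
  Yield 9, then current += 4
Therefore out = [1, 5, 9].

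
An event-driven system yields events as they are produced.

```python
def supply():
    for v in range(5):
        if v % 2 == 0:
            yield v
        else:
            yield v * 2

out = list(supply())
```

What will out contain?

Step 1: For each v in range(5), yield v if even, else v*2:
  v=0 (even): yield 0
  v=1 (odd): yield 1*2 = 2
  v=2 (even): yield 2
  v=3 (odd): yield 3*2 = 6
  v=4 (even): yield 4
Therefore out = [0, 2, 2, 6, 4].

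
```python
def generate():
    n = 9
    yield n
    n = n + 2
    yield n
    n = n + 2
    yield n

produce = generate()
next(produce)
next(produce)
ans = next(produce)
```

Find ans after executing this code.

Step 1: Trace through generator execution:
  Yield 1: n starts at 9, yield 9
  Yield 2: n = 9 + 2 = 11, yield 11
  Yield 3: n = 11 + 2 = 13, yield 13
Step 2: First next() gets 9, second next() gets the second value, third next() yields 13.
Therefore ans = 13.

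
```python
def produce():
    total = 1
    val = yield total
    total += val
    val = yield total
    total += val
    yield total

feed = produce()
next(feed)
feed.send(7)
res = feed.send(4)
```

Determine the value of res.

Step 1: next() -> yield total=1.
Step 2: send(7) -> val=7, total = 1+7 = 8, yield 8.
Step 3: send(4) -> val=4, total = 8+4 = 12, yield 12.
Therefore res = 12.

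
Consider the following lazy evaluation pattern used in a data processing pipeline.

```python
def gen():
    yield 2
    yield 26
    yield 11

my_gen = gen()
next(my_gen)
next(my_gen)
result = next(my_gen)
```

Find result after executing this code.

Step 1: gen() creates a generator.
Step 2: next(my_gen) yields 2 (consumed and discarded).
Step 3: next(my_gen) yields 26 (consumed and discarded).
Step 4: next(my_gen) yields 11, assigned to result.
Therefore result = 11.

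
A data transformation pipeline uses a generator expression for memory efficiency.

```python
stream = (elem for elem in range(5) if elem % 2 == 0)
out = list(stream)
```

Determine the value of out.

Step 1: Filter range(5) keeping only even values:
  elem=0: even, included
  elem=1: odd, excluded
  elem=2: even, included
  elem=3: odd, excluded
  elem=4: even, included
Therefore out = [0, 2, 4].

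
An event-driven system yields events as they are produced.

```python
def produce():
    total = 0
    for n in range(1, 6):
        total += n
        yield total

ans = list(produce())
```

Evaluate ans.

Step 1: Generator accumulates running sum:
  n=1: total = 1, yield 1
  n=2: total = 3, yield 3
  n=3: total = 6, yield 6
  n=4: total = 10, yield 10
  n=5: total = 15, yield 15
Therefore ans = [1, 3, 6, 10, 15].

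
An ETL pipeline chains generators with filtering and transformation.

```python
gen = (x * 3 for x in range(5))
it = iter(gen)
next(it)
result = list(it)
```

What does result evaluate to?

Step 1: Generator produces [0, 3, 6, 9, 12].
Step 2: next(it) consumes first element (0).
Step 3: list(it) collects remaining: [3, 6, 9, 12].
Therefore result = [3, 6, 9, 12].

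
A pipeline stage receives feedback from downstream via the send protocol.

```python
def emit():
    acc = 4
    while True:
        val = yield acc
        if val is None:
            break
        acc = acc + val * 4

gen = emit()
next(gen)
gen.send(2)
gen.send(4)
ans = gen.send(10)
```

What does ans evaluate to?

Step 1: next() -> yield acc=4.
Step 2: send(2) -> val=2, acc = 4 + 2*4 = 12, yield 12.
Step 3: send(4) -> val=4, acc = 12 + 4*4 = 28, yield 28.
Step 4: send(10) -> val=10, acc = 28 + 10*4 = 68, yield 68.
Therefore ans = 68.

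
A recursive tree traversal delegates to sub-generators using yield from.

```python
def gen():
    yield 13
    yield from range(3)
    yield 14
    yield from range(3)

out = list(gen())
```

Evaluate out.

Step 1: Trace yields in order:
  yield 13
  yield 0
  yield 1
  yield 2
  yield 14
  yield 0
  yield 1
  yield 2
Therefore out = [13, 0, 1, 2, 14, 0, 1, 2].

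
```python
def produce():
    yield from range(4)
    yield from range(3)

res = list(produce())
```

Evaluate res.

Step 1: Trace yields in order:
  yield 0
  yield 1
  yield 2
  yield 3
  yield 0
  yield 1
  yield 2
Therefore res = [0, 1, 2, 3, 0, 1, 2].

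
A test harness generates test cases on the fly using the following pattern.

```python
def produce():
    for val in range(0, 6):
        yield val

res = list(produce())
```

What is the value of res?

Step 1: The generator yields each value from range(0, 6).
Step 2: list() consumes all yields: [0, 1, 2, 3, 4, 5].
Therefore res = [0, 1, 2, 3, 4, 5].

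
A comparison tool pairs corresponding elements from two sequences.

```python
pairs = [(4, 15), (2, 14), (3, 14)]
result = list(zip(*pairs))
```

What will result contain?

Step 1: zip(*pairs) transposes: unzips [(4, 15), (2, 14), (3, 14)] into separate sequences.
Step 2: First elements: (4, 2, 3), second elements: (15, 14, 14).
Therefore result = [(4, 2, 3), (15, 14, 14)].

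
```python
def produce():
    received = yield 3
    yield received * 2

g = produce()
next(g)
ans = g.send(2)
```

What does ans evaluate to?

Step 1: next(g) advances to first yield, producing 3.
Step 2: send(2) resumes, received = 2.
Step 3: yield received * 2 = 2 * 2 = 4.
Therefore ans = 4.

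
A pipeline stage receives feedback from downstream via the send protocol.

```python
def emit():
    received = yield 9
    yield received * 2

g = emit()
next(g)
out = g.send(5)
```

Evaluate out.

Step 1: next(g) advances to first yield, producing 9.
Step 2: send(5) resumes, received = 5.
Step 3: yield received * 2 = 5 * 2 = 10.
Therefore out = 10.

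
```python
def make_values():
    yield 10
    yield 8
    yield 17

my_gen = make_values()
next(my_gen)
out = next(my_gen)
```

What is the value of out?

Step 1: make_values() creates a generator.
Step 2: next(my_gen) yields 10 (consumed and discarded).
Step 3: next(my_gen) yields 8, assigned to out.
Therefore out = 8.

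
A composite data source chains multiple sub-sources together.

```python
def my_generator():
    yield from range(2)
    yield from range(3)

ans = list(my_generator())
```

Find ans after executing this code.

Step 1: Trace yields in order:
  yield 0
  yield 1
  yield 0
  yield 1
  yield 2
Therefore ans = [0, 1, 0, 1, 2].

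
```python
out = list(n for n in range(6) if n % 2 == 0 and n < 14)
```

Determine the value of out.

Step 1: Filter range(6) where n % 2 == 0 and n < 14:
  n=0: both conditions met, included
  n=1: excluded (1 % 2 != 0)
  n=2: both conditions met, included
  n=3: excluded (3 % 2 != 0)
  n=4: both conditions met, included
  n=5: excluded (5 % 2 != 0)
Therefore out = [0, 2, 4].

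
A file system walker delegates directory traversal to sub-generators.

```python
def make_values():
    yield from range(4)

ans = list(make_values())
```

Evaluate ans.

Step 1: yield from delegates to the iterable, yielding each element.
Step 2: Collected values: [0, 1, 2, 3].
Therefore ans = [0, 1, 2, 3].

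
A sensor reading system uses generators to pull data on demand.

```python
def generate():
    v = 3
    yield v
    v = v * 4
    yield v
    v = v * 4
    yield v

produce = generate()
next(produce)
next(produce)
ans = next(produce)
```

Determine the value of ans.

Step 1: Trace through generator execution:
  Yield 1: v starts at 3, yield 3
  Yield 2: v = 3 * 4 = 12, yield 12
  Yield 3: v = 12 * 4 = 48, yield 48
Step 2: First next() gets 3, second next() gets the second value, third next() yields 48.
Therefore ans = 48.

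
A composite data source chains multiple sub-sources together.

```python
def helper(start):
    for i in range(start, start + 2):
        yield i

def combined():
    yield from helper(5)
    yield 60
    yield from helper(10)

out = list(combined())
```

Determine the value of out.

Step 1: combined() delegates to helper(5):
  yield 5
  yield 6
Step 2: yield 60
Step 3: Delegates to helper(10):
  yield 10
  yield 11
Therefore out = [5, 6, 60, 10, 11].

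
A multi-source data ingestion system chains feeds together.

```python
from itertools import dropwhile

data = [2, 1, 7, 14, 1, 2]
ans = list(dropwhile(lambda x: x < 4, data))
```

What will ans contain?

Step 1: dropwhile drops elements while < 4:
  2 < 4: dropped
  1 < 4: dropped
  7: kept (dropping stopped)
Step 2: Remaining elements kept regardless of condition.
Therefore ans = [7, 14, 1, 2].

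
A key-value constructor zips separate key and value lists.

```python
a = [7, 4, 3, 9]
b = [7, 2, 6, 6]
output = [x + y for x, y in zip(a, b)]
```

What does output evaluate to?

Step 1: Add corresponding elements:
  7 + 7 = 14
  4 + 2 = 6
  3 + 6 = 9
  9 + 6 = 15
Therefore output = [14, 6, 9, 15].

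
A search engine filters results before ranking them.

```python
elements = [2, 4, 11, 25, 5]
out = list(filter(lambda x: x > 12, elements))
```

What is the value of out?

Step 1: Filter elements > 12:
  2: removed
  4: removed
  11: removed
  25: kept
  5: removed
Therefore out = [25].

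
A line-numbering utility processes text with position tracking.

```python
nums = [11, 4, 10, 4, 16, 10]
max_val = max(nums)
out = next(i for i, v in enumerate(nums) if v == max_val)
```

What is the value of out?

Step 1: max([11, 4, 10, 4, 16, 10]) = 16.
Step 2: Find first index where value == 16:
  Index 0: 11 != 16
  Index 1: 4 != 16
  Index 2: 10 != 16
  Index 3: 4 != 16
  Index 4: 16 == 16, found!
Therefore out = 4.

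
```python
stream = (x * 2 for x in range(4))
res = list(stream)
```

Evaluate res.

Step 1: For each x in range(4), compute x*2:
  x=0: 0*2 = 0
  x=1: 1*2 = 2
  x=2: 2*2 = 4
  x=3: 3*2 = 6
Therefore res = [0, 2, 4, 6].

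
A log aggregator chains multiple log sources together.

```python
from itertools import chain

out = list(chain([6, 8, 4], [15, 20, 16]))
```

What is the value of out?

Step 1: chain() concatenates iterables: [6, 8, 4] + [15, 20, 16].
Therefore out = [6, 8, 4, 15, 20, 16].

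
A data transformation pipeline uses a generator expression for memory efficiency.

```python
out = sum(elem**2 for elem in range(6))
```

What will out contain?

Step 1: Compute elem**2 for each elem in range(6):
  elem=0: 0**2 = 0
  elem=1: 1**2 = 1
  elem=2: 2**2 = 4
  elem=3: 3**2 = 9
  elem=4: 4**2 = 16
  elem=5: 5**2 = 25
Step 2: sum = 0 + 1 + 4 + 9 + 16 + 25 = 55.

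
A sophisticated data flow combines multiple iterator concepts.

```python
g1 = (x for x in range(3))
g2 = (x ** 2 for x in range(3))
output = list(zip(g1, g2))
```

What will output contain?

Step 1: g1 produces [0, 1, 2].
Step 2: g2 produces [0, 1, 4].
Step 3: zip pairs them: [(0, 0), (1, 1), (2, 4)].
Therefore output = [(0, 0), (1, 1), (2, 4)].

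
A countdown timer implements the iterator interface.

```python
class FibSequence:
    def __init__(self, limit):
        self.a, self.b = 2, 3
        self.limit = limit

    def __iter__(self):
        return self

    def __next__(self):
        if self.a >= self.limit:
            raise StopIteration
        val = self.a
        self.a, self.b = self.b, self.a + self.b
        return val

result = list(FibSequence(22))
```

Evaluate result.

Step 1: Fibonacci-like sequence (a=2, b=3) until >= 22:
  Yield 2, then a,b = 3,5
  Yield 3, then a,b = 5,8
  Yield 5, then a,b = 8,13
  Yield 8, then a,b = 13,21
  Yield 13, then a,b = 21,34
  Yield 21, then a,b = 34,55
Step 2: 34 >= 22, stop.
Therefore result = [2, 3, 5, 8, 13, 21].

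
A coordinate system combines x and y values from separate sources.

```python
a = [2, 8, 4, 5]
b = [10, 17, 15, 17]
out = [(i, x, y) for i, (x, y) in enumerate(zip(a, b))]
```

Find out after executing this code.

Step 1: enumerate(zip(a, b)) gives index with paired elements:
  i=0: (2, 10)
  i=1: (8, 17)
  i=2: (4, 15)
  i=3: (5, 17)
Therefore out = [(0, 2, 10), (1, 8, 17), (2, 4, 15), (3, 5, 17)].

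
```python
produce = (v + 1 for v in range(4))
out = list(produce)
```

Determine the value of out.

Step 1: For each v in range(4), compute v+1:
  v=0: 0+1 = 1
  v=1: 1+1 = 2
  v=2: 2+1 = 3
  v=3: 3+1 = 4
Therefore out = [1, 2, 3, 4].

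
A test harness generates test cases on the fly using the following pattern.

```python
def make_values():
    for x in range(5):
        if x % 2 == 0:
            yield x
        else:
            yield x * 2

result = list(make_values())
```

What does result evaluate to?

Step 1: For each x in range(5), yield x if even, else x*2:
  x=0 (even): yield 0
  x=1 (odd): yield 1*2 = 2
  x=2 (even): yield 2
  x=3 (odd): yield 3*2 = 6
  x=4 (even): yield 4
Therefore result = [0, 2, 2, 6, 4].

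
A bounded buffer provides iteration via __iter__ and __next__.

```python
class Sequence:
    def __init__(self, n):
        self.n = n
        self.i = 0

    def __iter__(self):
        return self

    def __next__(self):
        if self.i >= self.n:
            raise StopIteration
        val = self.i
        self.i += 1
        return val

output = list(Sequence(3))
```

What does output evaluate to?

Step 1: Sequence(3) creates an iterator counting 0 to 2.
Step 2: list() consumes all values: [0, 1, 2].
Therefore output = [0, 1, 2].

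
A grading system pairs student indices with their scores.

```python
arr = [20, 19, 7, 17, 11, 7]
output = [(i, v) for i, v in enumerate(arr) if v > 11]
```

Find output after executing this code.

Step 1: Filter enumerate([20, 19, 7, 17, 11, 7]) keeping v > 11:
  (0, 20): 20 > 11, included
  (1, 19): 19 > 11, included
  (2, 7): 7 <= 11, excluded
  (3, 17): 17 > 11, included
  (4, 11): 11 <= 11, excluded
  (5, 7): 7 <= 11, excluded
Therefore output = [(0, 20), (1, 19), (3, 17)].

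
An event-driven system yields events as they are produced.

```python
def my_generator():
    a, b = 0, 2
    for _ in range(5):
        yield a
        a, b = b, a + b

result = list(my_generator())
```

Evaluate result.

Step 1: Fibonacci-like sequence starting with a=0, b=2:
  Iteration 1: yield a=0, then a,b = 2,2
  Iteration 2: yield a=2, then a,b = 2,4
  Iteration 3: yield a=2, then a,b = 4,6
  Iteration 4: yield a=4, then a,b = 6,10
  Iteration 5: yield a=6, then a,b = 10,16
Therefore result = [0, 2, 2, 4, 6].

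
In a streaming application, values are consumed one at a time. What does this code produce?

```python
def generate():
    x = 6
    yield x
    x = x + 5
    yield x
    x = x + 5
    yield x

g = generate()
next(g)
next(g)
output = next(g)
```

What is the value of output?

Step 1: Trace through generator execution:
  Yield 1: x starts at 6, yield 6
  Yield 2: x = 6 + 5 = 11, yield 11
  Yield 3: x = 11 + 5 = 16, yield 16
Step 2: First next() gets 6, second next() gets the second value, third next() yields 16.
Therefore output = 16.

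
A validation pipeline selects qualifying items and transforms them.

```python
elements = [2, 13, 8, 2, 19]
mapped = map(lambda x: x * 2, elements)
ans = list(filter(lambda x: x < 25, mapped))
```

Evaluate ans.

Step 1: Map x * 2:
  2 -> 4
  13 -> 26
  8 -> 16
  2 -> 4
  19 -> 38
Step 2: Filter for < 25:
  4: kept
  26: removed
  16: kept
  4: kept
  38: removed
Therefore ans = [4, 16, 4].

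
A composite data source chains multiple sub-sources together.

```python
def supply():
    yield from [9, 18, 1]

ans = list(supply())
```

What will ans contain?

Step 1: yield from delegates to the iterable, yielding each element.
Step 2: Collected values: [9, 18, 1].
Therefore ans = [9, 18, 1].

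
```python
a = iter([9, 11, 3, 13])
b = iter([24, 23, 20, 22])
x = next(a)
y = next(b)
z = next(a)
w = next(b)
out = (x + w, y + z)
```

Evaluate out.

Step 1: a iterates [9, 11, 3, 13], b iterates [24, 23, 20, 22].
Step 2: x = next(a) = 9, y = next(b) = 24.
Step 3: z = next(a) = 11, w = next(b) = 23.
Step 4: out = (9 + 23, 24 + 11) = (32, 35).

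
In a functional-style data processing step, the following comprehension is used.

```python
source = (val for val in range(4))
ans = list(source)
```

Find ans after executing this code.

Step 1: Generator expression iterates range(4): [0, 1, 2, 3].
Step 2: list() collects all values.
Therefore ans = [0, 1, 2, 3].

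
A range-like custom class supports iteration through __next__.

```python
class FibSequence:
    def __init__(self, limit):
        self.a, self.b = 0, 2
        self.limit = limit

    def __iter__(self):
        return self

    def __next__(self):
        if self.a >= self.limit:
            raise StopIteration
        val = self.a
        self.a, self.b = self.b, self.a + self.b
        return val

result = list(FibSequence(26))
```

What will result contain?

Step 1: Fibonacci-like sequence (a=0, b=2) until >= 26:
  Yield 0, then a,b = 2,2
  Yield 2, then a,b = 2,4
  Yield 2, then a,b = 4,6
  Yield 4, then a,b = 6,10
  Yield 6, then a,b = 10,16
  Yield 10, then a,b = 16,26
  Yield 16, then a,b = 26,42
Step 2: 26 >= 26, stop.
Therefore result = [0, 2, 2, 4, 6, 10, 16].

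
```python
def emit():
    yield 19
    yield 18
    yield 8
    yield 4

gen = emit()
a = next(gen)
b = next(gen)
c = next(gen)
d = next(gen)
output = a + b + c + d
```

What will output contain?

Step 1: Create generator and consume all values:
  a = next(gen) = 19
  b = next(gen) = 18
  c = next(gen) = 8
  d = next(gen) = 4
Step 2: output = 19 + 18 + 8 + 4 = 49.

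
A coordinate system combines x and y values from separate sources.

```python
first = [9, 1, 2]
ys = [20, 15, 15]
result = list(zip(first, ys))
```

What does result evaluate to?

Step 1: zip pairs elements at same index:
  Index 0: (9, 20)
  Index 1: (1, 15)
  Index 2: (2, 15)
Therefore result = [(9, 20), (1, 15), (2, 15)].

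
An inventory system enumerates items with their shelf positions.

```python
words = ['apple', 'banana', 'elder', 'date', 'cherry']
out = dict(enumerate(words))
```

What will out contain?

Step 1: enumerate pairs indices with words:
  0 -> 'apple'
  1 -> 'banana'
  2 -> 'elder'
  3 -> 'date'
  4 -> 'cherry'
Therefore out = {0: 'apple', 1: 'banana', 2: 'elder', 3: 'date', 4: 'cherry'}.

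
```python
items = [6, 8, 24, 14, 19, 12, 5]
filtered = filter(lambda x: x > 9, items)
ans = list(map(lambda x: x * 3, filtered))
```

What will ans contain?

Step 1: Filter items for elements > 9:
  6: removed
  8: removed
  24: kept
  14: kept
  19: kept
  12: kept
  5: removed
Step 2: Map x * 3 on filtered [24, 14, 19, 12]:
  24 -> 72
  14 -> 42
  19 -> 57
  12 -> 36
Therefore ans = [72, 42, 57, 36].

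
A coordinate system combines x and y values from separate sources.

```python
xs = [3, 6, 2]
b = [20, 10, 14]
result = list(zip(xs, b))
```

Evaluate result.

Step 1: zip pairs elements at same index:
  Index 0: (3, 20)
  Index 1: (6, 10)
  Index 2: (2, 14)
Therefore result = [(3, 20), (6, 10), (2, 14)].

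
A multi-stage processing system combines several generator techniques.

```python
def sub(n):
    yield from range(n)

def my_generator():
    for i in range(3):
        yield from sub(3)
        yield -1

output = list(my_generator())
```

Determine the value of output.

Step 1: For each i in range(3):
  i=0: yield from sub(3) -> [0, 1, 2], then yield -1
  i=1: yield from sub(3) -> [0, 1, 2], then yield -1
  i=2: yield from sub(3) -> [0, 1, 2], then yield -1
Therefore output = [0, 1, 2, -1, 0, 1, 2, -1, 0, 1, 2, -1].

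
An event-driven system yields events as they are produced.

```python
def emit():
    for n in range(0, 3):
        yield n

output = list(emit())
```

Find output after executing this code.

Step 1: The generator yields each value from range(0, 3).
Step 2: list() consumes all yields: [0, 1, 2].
Therefore output = [0, 1, 2].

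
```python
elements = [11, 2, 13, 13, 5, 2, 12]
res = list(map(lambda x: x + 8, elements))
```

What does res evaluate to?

Step 1: Apply lambda x: x + 8 to each element:
  11 -> 19
  2 -> 10
  13 -> 21
  13 -> 21
  5 -> 13
  2 -> 10
  12 -> 20
Therefore res = [19, 10, 21, 21, 13, 10, 20].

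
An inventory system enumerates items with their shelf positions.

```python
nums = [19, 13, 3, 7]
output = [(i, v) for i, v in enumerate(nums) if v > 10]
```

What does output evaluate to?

Step 1: Filter enumerate([19, 13, 3, 7]) keeping v > 10:
  (0, 19): 19 > 10, included
  (1, 13): 13 > 10, included
  (2, 3): 3 <= 10, excluded
  (3, 7): 7 <= 10, excluded
Therefore output = [(0, 19), (1, 13)].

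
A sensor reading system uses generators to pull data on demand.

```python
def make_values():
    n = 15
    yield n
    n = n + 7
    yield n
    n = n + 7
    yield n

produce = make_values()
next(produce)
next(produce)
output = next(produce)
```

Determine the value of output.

Step 1: Trace through generator execution:
  Yield 1: n starts at 15, yield 15
  Yield 2: n = 15 + 7 = 22, yield 22
  Yield 3: n = 22 + 7 = 29, yield 29
Step 2: First next() gets 15, second next() gets the second value, third next() yields 29.
Therefore output = 29.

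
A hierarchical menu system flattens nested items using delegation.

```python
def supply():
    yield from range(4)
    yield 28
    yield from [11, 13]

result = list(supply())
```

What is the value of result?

Step 1: Trace yields in order:
  yield 0
  yield 1
  yield 2
  yield 3
  yield 28
  yield 11
  yield 13
Therefore result = [0, 1, 2, 3, 28, 11, 13].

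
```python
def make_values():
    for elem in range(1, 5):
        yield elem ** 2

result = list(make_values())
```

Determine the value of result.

Step 1: For each elem in range(1, 5), yield elem**2:
  elem=1: yield 1**2 = 1
  elem=2: yield 2**2 = 4
  elem=3: yield 3**2 = 9
  elem=4: yield 4**2 = 16
Therefore result = [1, 4, 9, 16].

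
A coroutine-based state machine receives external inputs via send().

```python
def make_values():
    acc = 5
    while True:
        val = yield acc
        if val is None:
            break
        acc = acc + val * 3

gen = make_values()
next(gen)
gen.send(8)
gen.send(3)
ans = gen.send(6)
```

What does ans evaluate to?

Step 1: next() -> yield acc=5.
Step 2: send(8) -> val=8, acc = 5 + 8*3 = 29, yield 29.
Step 3: send(3) -> val=3, acc = 29 + 3*3 = 38, yield 38.
Step 4: send(6) -> val=6, acc = 38 + 6*3 = 56, yield 56.
Therefore ans = 56.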